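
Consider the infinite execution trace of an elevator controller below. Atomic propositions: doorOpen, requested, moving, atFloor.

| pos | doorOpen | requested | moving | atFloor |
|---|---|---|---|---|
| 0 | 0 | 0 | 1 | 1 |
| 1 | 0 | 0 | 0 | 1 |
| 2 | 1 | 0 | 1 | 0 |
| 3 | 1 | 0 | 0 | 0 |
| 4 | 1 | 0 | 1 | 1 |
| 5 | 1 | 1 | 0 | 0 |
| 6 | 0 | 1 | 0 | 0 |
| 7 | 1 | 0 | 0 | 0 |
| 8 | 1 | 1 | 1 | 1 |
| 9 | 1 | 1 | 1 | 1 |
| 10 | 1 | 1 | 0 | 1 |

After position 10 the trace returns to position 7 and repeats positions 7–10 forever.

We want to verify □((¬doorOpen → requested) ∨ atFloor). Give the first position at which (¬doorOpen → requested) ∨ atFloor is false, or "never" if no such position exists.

never

(¬doorOpen → requested) ∨ atFloor holds at every position 0..10, and those are all the positions the trace ever visits, so the invariant □((¬doorOpen → requested) ∨ atFloor) is never violated.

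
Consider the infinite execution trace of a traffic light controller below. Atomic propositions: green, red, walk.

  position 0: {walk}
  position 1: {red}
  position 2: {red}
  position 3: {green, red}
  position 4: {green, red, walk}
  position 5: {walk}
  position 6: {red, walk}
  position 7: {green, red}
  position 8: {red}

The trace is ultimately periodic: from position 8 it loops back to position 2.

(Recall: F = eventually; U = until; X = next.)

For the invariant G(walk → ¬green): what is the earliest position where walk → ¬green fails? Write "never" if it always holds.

4

Check walk → ¬green at each position in order: 0 ✓, 1 ✓, 2 ✓, 3 ✓.
At position 4 the labels are {green, red, walk}, so walk → ¬green is false there. This is the first violation.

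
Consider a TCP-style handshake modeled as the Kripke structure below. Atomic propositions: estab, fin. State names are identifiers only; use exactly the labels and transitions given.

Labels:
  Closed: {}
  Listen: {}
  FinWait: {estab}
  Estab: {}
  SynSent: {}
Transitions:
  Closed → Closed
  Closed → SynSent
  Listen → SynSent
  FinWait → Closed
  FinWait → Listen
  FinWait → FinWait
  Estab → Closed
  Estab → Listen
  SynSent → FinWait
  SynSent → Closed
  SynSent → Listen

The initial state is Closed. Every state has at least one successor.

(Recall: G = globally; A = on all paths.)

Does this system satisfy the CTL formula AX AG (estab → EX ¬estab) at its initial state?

States satisfying AG (estab → EX ¬estab): {Closed, Listen, FinWait, Estab, SynSent}.
States satisfying AX AG (estab → EX ¬estab): {Closed, Listen, FinWait, Estab, SynSent}.
Closed ∈ Sat(AX AG (estab → EX ¬estab)).

Holds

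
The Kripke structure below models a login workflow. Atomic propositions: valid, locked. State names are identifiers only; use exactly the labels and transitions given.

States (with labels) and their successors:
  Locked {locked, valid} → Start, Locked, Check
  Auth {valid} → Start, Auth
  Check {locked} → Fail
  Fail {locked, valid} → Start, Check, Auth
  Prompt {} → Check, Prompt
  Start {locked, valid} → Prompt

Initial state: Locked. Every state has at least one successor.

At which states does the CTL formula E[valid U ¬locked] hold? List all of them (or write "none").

States satisfying valid: {Locked, Auth, Fail, Start}.
States satisfying ¬locked: {Auth, Prompt}.
States satisfying E[valid U ¬locked]: {Locked, Auth, Fail, Prompt, Start}.

{Locked, Auth, Fail, Prompt, Start}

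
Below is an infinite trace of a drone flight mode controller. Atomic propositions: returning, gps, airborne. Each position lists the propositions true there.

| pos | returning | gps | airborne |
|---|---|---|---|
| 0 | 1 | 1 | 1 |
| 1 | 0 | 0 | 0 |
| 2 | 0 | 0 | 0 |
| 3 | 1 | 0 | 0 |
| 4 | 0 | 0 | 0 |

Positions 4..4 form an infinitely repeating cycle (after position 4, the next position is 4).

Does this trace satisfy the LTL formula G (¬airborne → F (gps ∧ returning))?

Violated

¬airborne → F (gps ∧ returning) must hold at every position from 0 onward. It fails at position 1, so G (¬airborne → F (gps ∧ returning)) is false.
Positions where ¬airborne holds: 1, 2, 3, 4.
Check F (gps ∧ returning) at each: 1→fails, 2→fails, 3→fails, 4→fails.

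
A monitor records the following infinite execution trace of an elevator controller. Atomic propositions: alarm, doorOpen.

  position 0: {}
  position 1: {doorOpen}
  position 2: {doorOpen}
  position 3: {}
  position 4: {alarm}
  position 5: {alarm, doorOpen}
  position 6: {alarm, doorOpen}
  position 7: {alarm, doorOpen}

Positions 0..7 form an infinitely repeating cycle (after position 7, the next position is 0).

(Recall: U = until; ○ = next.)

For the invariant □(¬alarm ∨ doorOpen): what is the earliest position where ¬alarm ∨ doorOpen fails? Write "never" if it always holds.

4

Check ¬alarm ∨ doorOpen at each position in order: 0 ✓, 1 ✓, 2 ✓, 3 ✓.
At position 4 the labels are {alarm}, so ¬alarm ∨ doorOpen is false there. This is the first violation.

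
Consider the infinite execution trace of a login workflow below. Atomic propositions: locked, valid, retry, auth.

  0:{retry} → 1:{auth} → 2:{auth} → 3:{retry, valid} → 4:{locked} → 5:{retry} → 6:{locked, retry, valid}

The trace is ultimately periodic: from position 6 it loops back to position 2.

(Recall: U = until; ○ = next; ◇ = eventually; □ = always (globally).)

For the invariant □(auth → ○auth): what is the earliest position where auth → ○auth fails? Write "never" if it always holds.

2

Check auth → ○auth at each position in order: 0 ✓, 1 ✓.
At position 2 the labels are {auth} and the next position 3 has {retry, valid}, so auth → ○auth is false there. This is the first violation.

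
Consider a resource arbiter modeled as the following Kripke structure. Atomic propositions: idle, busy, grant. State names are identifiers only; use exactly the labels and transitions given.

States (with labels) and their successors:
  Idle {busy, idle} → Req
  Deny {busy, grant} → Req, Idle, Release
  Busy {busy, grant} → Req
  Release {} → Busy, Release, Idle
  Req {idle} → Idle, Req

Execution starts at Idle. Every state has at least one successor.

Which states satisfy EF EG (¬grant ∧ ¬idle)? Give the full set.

{Deny, Release}

States satisfying EG (¬grant ∧ ¬idle): {Release}.
States satisfying EF EG (¬grant ∧ ¬idle): {Deny, Release}.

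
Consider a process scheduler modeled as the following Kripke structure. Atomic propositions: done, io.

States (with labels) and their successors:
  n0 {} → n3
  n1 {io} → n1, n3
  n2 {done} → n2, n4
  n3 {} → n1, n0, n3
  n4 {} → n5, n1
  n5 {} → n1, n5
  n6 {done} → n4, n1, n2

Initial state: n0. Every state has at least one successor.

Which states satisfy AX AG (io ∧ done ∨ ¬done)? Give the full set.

States satisfying AG (io ∧ done ∨ ¬done): {n0, n1, n3, n4, n5}.
States satisfying AX AG (io ∧ done ∨ ¬done): {n0, n1, n3, n4, n5}.

{n0, n1, n3, n4, n5}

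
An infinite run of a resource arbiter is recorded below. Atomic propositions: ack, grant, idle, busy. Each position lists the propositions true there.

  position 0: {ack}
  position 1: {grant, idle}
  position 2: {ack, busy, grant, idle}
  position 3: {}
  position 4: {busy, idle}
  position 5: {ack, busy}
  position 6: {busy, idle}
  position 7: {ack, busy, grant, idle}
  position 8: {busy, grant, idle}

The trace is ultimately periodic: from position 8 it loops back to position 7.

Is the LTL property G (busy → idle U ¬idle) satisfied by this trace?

No

busy → idle U ¬idle must hold at every position from 0 onward. It fails at position 6, so G (busy → idle U ¬idle) is false.
Positions where busy holds: 2, 4, 5, 6, 7, 8.
Check idle U ¬idle at each: 2→ok, 4→ok, 5→ok, 6→fails, 7→fails, 8→fails.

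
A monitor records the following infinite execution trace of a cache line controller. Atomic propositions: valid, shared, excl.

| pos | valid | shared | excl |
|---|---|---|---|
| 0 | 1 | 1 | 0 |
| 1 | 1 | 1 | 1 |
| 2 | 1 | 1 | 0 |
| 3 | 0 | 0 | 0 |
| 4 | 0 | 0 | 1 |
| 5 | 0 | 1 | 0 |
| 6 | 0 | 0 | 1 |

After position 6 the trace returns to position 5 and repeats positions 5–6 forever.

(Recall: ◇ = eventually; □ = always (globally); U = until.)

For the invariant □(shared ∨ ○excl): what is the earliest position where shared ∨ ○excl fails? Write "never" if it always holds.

Check shared ∨ ○excl at each position in order: 0 ✓, 1 ✓, 2 ✓, 3 ✓.
At position 4 the labels are {excl} and the next position 5 has {shared}, so shared ∨ ○excl is false there. This is the first violation.

4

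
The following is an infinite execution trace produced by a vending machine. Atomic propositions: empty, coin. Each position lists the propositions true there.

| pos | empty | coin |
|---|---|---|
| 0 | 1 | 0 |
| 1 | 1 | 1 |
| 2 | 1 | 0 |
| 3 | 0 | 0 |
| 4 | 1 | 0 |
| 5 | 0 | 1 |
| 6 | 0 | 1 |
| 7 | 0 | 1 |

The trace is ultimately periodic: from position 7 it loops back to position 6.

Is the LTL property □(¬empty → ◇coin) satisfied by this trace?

¬empty → ◇coin holds at every position 0..7, and those are all positions ever visited, so □(¬empty → ◇coin) holds.
Positions where ¬empty holds: 3, 5, 6, 7.
Check ◇coin at each: 3→ok, 5→ok, 6→ok, 7→ok.

Holds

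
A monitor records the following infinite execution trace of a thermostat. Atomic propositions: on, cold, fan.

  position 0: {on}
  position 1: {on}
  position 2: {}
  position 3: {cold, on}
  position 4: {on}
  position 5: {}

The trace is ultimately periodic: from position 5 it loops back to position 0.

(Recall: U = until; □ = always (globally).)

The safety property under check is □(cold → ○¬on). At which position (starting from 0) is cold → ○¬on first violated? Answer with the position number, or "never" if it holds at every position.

3

Check cold → ○¬on at each position in order: 0 ✓, 1 ✓, 2 ✓.
At position 3 the labels are {cold, on} and the next position 4 has {on}, so cold → ○¬on is false there. This is the first violation.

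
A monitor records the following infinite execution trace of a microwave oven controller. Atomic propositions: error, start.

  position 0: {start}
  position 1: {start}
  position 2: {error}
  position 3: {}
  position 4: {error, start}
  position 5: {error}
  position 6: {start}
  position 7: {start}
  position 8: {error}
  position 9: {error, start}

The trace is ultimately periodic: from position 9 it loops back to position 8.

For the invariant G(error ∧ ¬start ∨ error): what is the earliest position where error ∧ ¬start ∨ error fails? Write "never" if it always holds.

At position 0 the labels are {start}, so error ∧ ¬start ∨ error is false there. This is the first violation.

0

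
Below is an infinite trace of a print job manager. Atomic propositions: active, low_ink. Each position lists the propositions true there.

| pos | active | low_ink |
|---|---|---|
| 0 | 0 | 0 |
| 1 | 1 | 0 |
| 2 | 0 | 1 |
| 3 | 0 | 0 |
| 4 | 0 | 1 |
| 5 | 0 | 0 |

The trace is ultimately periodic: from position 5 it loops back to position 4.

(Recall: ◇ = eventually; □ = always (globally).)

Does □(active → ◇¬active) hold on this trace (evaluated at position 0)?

active → ◇¬active holds at every position 0..5, and those are all positions ever visited, so □(active → ◇¬active) holds.
Positions where active holds: 1.
Check ◇¬active at each: 1→ok.

Holds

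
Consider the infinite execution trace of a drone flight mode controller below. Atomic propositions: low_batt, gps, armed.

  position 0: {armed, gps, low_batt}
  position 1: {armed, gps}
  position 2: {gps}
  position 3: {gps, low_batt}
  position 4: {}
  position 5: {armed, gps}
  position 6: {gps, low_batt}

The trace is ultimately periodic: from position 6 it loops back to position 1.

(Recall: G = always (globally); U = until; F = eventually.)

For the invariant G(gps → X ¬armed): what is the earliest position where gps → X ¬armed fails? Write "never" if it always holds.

0

At position 0 the labels are {armed, gps, low_batt} and the next position 1 has {armed, gps}, so gps → X ¬armed is false there. This is the first violation.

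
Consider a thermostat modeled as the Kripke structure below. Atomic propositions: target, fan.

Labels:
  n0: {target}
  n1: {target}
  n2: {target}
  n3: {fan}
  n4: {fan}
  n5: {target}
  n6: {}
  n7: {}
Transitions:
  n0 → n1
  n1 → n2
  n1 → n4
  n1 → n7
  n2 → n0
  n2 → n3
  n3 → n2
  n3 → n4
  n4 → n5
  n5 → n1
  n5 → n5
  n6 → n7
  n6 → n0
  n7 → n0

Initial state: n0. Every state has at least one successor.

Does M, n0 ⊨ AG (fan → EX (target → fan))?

States satisfying fan → EX (target → fan): {n0, n1, n2, n3, n5, n6, n7}.
States satisfying AG (fan → EX (target → fan)): ∅.
n4 is reachable from n0 and violates fan → EX (target → fan), so AG fails at n0.
n0 ∉ Sat(AG (fan → EX (target → fan))).

Does not hold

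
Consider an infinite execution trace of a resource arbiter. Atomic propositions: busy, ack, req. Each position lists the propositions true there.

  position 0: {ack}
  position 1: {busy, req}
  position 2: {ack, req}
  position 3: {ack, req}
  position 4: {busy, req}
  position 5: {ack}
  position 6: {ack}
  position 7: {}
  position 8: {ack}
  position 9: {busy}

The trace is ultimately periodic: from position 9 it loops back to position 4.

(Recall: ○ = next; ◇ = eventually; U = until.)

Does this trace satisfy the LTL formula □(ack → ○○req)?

Violated

ack → ○○req must hold at every position from 0 onward. It fails at position 3, so □(ack → ○○req) is false.
Positions where ack holds: 0, 2, 3, 5, 6, 8.
Check ○○req at each: 0→ok, 2→ok, 3→fails, 5→fails, 6→fails, 8→ok.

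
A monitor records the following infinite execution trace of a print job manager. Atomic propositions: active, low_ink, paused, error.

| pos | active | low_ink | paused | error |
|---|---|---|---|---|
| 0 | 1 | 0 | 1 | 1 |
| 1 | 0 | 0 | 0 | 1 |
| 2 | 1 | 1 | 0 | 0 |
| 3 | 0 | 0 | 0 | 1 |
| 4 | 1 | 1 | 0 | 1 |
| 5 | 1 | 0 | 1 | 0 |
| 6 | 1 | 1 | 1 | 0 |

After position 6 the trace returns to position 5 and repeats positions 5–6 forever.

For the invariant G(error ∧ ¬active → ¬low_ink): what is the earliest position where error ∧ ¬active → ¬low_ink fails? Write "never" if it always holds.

error ∧ ¬active → ¬low_ink holds at every position 0..6, and those are all the positions the trace ever visits, so the invariant G(error ∧ ¬active → ¬low_ink) is never violated.

never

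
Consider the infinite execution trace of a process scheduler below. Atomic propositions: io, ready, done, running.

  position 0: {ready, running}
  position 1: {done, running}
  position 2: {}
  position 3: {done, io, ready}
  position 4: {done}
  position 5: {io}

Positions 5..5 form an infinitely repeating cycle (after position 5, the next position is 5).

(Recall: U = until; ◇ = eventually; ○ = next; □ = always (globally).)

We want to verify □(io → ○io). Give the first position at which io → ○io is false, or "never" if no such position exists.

Check io → ○io at each position in order: 0 ✓, 1 ✓, 2 ✓.
At position 3 the labels are {done, io, ready} and the next position 4 has {done}, so io → ○io is false there. This is the first violation.

3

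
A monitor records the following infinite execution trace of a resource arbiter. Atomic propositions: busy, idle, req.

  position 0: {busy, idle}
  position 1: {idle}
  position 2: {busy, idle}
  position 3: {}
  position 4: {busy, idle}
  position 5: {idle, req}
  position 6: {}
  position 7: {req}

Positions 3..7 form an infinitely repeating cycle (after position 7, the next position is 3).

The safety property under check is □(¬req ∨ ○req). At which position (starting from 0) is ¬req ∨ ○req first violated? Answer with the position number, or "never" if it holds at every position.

Check ¬req ∨ ○req at each position in order: 0 ✓, 1 ✓, 2 ✓, 3 ✓, 4 ✓.
At position 5 the labels are {idle, req} and the next position 6 has {}, so ¬req ∨ ○req is false there. This is the first violation.

5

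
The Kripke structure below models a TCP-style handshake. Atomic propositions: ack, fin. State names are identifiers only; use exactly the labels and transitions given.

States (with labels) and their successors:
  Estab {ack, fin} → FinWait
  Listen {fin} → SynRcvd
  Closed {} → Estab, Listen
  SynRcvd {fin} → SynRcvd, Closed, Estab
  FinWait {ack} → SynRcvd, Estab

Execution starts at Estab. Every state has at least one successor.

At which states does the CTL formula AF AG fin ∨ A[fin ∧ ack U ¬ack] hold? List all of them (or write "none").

States satisfying AG fin: ∅.
States satisfying AF AG fin: ∅.
States satisfying fin ∧ ack: {Estab}.
States satisfying ¬ack: {Listen, Closed, SynRcvd}.
States satisfying A[fin ∧ ack U ¬ack]: {Listen, Closed, SynRcvd}.
States satisfying AF AG fin ∨ A[fin ∧ ack U ¬ack]: {Listen, Closed, SynRcvd}.

{Listen, Closed, SynRcvd}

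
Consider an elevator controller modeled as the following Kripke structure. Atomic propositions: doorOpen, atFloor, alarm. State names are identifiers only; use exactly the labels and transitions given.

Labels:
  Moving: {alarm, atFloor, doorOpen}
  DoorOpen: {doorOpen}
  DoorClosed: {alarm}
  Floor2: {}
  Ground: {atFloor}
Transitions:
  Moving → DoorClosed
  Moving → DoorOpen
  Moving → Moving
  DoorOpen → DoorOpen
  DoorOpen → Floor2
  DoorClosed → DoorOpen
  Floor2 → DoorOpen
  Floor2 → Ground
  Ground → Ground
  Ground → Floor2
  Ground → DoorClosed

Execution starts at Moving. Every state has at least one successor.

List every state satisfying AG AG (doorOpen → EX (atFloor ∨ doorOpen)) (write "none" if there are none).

States satisfying AG (doorOpen → EX (atFloor ∨ doorOpen)): {Moving, DoorOpen, DoorClosed, Floor2, Ground}.
States satisfying AG AG (doorOpen → EX (atFloor ∨ doorOpen)): {Moving, DoorOpen, DoorClosed, Floor2, Ground}.

{Moving, DoorOpen, DoorClosed, Floor2, Ground}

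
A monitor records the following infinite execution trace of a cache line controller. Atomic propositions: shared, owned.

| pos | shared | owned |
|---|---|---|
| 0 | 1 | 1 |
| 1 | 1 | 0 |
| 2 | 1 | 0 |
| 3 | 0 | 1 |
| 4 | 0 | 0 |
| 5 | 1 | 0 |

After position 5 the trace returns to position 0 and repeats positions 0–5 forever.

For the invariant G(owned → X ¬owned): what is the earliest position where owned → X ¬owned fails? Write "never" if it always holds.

owned → X ¬owned holds at every position 0..5, and those are all the positions the trace ever visits, so the invariant G(owned → X ¬owned) is never violated.

never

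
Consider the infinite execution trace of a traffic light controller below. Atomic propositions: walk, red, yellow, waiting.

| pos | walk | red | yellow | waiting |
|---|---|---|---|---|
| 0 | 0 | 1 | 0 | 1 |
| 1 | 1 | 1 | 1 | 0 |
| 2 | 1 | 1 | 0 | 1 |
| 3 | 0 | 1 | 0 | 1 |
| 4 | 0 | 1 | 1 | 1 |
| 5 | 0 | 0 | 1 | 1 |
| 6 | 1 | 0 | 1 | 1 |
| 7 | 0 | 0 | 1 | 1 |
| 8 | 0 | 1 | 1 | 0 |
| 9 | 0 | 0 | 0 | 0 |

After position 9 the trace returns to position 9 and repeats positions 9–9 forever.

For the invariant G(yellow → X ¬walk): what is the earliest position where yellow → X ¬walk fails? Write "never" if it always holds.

1

Check yellow → X ¬walk at each position in order: 0 ✓.
At position 1 the labels are {red, walk, yellow} and the next position 2 has {red, waiting, walk}, so yellow → X ¬walk is false there. This is the first violation.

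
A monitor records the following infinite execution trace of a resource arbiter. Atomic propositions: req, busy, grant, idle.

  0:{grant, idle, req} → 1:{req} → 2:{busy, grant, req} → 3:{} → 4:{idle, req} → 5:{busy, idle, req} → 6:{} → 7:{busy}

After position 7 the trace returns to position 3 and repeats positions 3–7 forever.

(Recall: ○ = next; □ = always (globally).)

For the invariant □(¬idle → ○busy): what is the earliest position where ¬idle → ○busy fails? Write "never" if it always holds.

Check ¬idle → ○busy at each position in order: 0 ✓, 1 ✓.
At position 2 the labels are {busy, grant, req} and the next position 3 has {}, so ¬idle → ○busy is false there. This is the first violation.

2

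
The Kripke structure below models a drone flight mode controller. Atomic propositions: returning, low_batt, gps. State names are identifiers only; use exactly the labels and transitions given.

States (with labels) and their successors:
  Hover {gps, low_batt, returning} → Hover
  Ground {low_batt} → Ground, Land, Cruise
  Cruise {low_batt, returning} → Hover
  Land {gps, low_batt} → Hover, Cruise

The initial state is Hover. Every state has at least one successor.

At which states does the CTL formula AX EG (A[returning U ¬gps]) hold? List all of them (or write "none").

States satisfying EG (A[returning U ¬gps]): {Ground}.
States satisfying AX EG (A[returning U ¬gps]): ∅.

none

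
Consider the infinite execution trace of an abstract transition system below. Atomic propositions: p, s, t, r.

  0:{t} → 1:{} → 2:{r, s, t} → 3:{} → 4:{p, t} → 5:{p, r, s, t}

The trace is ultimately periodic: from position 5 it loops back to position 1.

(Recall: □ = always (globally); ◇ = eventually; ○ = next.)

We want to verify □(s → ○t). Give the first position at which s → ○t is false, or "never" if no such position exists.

Check s → ○t at each position in order: 0 ✓, 1 ✓.
At position 2 the labels are {r, s, t} and the next position 3 has {}, so s → ○t is false there. This is the first violation.

2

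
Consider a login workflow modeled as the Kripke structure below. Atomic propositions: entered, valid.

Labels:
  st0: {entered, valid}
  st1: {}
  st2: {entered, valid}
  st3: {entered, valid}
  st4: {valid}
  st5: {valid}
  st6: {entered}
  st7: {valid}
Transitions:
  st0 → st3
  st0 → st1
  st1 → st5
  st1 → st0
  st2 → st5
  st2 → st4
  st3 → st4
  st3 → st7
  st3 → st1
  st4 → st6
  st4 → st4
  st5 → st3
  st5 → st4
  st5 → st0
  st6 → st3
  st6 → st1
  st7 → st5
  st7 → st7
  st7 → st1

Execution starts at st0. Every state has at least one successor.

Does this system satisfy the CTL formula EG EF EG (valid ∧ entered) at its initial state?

States satisfying EF EG (valid ∧ entered): ∅.
States satisfying EG EF EG (valid ∧ entered): ∅.
No suitable path/successor from st0 witnesses the formula.
st0 ∉ Sat(EG EF EG (valid ∧ entered)).

No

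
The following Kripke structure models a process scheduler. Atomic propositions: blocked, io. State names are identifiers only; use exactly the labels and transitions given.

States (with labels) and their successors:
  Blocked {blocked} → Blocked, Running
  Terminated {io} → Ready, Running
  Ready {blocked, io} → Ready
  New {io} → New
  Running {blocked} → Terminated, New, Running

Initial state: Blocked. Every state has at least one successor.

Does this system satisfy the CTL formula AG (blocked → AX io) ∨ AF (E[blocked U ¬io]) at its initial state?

Satisfied

States satisfying blocked → AX io: {Terminated, Ready, New}.
States satisfying AG (blocked → AX io): {Ready, New}.
States satisfying E[blocked U ¬io]: {Blocked, Running}.
States satisfying AF (E[blocked U ¬io]): {Blocked, Running}.
States satisfying AG (blocked → AX io) ∨ AF (E[blocked U ¬io]): {Blocked, Ready, New, Running}.
Blocked ∈ Sat(AG (blocked → AX io) ∨ AF (E[blocked U ¬io])).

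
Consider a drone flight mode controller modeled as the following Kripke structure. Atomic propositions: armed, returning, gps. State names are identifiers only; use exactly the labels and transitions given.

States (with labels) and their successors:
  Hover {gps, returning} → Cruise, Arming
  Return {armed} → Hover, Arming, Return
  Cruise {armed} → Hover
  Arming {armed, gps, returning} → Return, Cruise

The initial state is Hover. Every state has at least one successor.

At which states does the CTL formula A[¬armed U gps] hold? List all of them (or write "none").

{Hover, Arming}

States satisfying ¬armed: {Hover}.
States satisfying gps: {Hover, Arming}.
States satisfying A[¬armed U gps]: {Hover, Arming}.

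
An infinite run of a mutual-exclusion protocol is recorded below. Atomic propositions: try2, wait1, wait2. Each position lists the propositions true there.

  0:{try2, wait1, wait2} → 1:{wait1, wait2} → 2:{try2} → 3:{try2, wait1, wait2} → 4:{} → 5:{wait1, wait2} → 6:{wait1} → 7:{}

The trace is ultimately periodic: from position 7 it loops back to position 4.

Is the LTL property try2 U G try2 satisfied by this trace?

Walking from position 0: at position 1, G try2 has not yet held and try2 fails, so try2 U G try2 is false.

Violated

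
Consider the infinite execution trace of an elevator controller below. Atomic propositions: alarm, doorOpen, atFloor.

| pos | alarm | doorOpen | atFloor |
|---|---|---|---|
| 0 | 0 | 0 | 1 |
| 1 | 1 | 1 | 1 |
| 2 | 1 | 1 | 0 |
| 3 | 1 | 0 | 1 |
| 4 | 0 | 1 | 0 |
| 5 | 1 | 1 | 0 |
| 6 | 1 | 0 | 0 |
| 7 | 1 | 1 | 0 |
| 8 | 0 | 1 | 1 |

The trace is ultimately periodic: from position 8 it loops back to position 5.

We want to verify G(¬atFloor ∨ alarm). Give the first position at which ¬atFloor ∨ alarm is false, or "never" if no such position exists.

0

At position 0 the labels are {atFloor}, so ¬atFloor ∨ alarm is false there. This is the first violation.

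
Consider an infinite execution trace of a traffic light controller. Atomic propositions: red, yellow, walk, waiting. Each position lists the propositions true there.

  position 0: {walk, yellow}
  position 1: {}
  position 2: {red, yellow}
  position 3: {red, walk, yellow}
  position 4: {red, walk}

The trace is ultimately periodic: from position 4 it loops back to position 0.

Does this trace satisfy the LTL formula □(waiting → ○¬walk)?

waiting → ○¬walk holds at every position 0..4, and those are all positions ever visited, so □(waiting → ○¬walk) holds.

Satisfied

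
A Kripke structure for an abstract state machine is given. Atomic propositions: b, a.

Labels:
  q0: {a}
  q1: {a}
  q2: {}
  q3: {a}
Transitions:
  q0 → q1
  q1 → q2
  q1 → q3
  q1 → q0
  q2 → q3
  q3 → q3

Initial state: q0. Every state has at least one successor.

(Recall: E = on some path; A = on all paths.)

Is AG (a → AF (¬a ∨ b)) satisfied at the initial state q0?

Does not hold

States satisfying a → AF (¬a ∨ b): {q2}.
States satisfying AG (a → AF (¬a ∨ b)): ∅.
q0 is reachable from q0 and violates a → AF (¬a ∨ b), so AG fails at q0.
q0 ∉ Sat(AG (a → AF (¬a ∨ b))).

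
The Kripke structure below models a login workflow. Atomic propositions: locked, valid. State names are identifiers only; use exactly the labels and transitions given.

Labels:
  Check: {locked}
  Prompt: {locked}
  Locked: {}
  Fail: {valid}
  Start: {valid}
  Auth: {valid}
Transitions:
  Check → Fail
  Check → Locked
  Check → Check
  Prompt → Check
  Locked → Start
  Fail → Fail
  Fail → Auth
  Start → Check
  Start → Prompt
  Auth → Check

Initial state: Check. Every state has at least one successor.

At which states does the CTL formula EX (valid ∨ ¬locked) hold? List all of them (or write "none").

States satisfying valid ∨ ¬locked: {Locked, Fail, Start, Auth}.
States satisfying EX (valid ∨ ¬locked): {Check, Locked, Fail}.

{Check, Locked, Fail}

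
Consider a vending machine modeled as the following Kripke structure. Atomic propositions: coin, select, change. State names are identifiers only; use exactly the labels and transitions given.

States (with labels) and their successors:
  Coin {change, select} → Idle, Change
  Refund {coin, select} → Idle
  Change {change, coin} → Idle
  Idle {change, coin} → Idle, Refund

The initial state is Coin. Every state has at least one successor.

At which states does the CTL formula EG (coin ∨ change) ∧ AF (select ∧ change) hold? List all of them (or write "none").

{Coin}

States satisfying coin ∨ change: {Coin, Refund, Change, Idle}.
States satisfying EG (coin ∨ change): {Coin, Refund, Change, Idle}.
States satisfying select ∧ change: {Coin}.
States satisfying AF (select ∧ change): {Coin}.
States satisfying EG (coin ∨ change) ∧ AF (select ∧ change): {Coin}.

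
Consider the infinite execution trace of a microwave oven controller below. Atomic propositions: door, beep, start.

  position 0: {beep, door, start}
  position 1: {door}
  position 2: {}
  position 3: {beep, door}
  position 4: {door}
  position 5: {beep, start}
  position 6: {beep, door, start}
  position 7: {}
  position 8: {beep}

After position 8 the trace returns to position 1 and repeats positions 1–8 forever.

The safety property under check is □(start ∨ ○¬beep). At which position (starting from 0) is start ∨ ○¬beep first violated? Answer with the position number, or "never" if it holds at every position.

Check start ∨ ○¬beep at each position in order: 0 ✓, 1 ✓.
At position 2 the labels are {} and the next position 3 has {beep, door}, so start ∨ ○¬beep is false there. This is the first violation.

2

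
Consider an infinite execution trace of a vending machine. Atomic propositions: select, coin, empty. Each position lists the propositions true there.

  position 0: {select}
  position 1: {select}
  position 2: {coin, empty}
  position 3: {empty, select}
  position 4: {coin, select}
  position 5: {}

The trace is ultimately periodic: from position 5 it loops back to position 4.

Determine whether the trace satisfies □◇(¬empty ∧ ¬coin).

Satisfied

◇(¬empty ∧ ¬coin) holds at every position 0..5, and those are all positions ever visited, so □◇(¬empty ∧ ¬coin) holds.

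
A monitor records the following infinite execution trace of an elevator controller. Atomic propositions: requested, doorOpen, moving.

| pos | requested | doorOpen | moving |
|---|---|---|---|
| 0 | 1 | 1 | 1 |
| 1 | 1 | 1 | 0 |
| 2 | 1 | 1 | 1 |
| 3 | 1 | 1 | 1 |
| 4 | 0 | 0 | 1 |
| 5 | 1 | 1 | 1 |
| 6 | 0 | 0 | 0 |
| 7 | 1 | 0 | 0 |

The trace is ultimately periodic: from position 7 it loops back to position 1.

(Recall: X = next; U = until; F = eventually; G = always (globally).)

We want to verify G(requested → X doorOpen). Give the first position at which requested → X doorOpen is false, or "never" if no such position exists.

Check requested → X doorOpen at each position in order: 0 ✓, 1 ✓, 2 ✓.
At position 3 the labels are {doorOpen, moving, requested} and the next position 4 has {moving}, so requested → X doorOpen is false there. This is the first violation.

3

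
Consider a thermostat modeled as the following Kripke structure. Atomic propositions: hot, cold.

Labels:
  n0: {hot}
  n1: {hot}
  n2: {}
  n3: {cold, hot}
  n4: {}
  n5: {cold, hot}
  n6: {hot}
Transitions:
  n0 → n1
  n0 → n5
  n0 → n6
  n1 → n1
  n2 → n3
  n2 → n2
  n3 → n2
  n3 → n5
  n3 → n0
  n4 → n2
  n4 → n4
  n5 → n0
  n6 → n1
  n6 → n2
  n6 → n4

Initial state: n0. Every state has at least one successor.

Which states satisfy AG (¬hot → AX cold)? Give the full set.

States satisfying ¬hot → AX cold: {n0, n1, n3, n5, n6}.
States satisfying AG (¬hot → AX cold): {n1}.

{n1}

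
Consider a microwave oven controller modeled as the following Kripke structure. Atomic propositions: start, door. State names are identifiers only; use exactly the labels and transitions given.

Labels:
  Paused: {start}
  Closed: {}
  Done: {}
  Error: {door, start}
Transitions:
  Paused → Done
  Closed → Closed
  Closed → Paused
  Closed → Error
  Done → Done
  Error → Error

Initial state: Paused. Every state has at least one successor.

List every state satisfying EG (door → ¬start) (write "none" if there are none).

{Paused, Closed, Done}

States satisfying door → ¬start: {Paused, Closed, Done}.
States satisfying EG (door → ¬start): {Paused, Closed, Done}.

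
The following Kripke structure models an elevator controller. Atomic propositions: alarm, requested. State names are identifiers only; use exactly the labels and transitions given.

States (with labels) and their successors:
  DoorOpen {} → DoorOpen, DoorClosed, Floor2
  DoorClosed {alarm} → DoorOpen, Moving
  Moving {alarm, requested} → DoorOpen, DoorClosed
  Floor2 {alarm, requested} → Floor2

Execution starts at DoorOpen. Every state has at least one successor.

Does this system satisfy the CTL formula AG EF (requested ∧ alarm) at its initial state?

States satisfying EF (requested ∧ alarm): {DoorOpen, DoorClosed, Moving, Floor2}.
States satisfying AG EF (requested ∧ alarm): {DoorOpen, DoorClosed, Moving, Floor2}.
Every state reachable from DoorOpen satisfies EF (requested ∧ alarm).
DoorOpen ∈ Sat(AG EF (requested ∧ alarm)).

Yes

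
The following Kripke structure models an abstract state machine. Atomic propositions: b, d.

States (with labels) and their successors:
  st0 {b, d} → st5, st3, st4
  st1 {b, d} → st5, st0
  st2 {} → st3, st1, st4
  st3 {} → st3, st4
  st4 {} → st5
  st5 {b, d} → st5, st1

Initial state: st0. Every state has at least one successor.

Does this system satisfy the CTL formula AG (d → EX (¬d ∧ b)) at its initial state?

States satisfying d → EX (¬d ∧ b): {st2, st3, st4}.
States satisfying AG (d → EX (¬d ∧ b)): ∅.
st0 is reachable from st0 and violates d → EX (¬d ∧ b), so AG fails at st0.
st0 ∉ Sat(AG (d → EX (¬d ∧ b))).

No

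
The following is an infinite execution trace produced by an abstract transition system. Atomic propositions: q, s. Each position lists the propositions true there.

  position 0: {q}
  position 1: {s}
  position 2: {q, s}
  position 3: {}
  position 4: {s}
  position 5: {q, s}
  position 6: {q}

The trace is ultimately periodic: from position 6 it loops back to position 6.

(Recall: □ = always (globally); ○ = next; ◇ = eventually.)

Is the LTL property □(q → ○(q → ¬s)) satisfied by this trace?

Holds

q → ○(q → ¬s) holds at every position 0..6, and those are all positions ever visited, so □(q → ○(q → ¬s)) holds.
Positions where q holds: 0, 2, 5, 6.
Check ○(q → ¬s) at each: 0→ok, 2→ok, 5→ok, 6→ok.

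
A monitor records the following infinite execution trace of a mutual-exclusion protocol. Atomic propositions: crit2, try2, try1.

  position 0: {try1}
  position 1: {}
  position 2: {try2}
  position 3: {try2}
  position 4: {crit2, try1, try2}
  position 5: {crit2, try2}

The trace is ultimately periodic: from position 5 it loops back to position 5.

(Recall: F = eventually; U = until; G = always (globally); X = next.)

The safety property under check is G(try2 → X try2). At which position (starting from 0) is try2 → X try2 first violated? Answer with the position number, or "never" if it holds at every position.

never

try2 → X try2 holds at every position 0..5, and those are all the positions the trace ever visits, so the invariant G(try2 → X try2) is never violated.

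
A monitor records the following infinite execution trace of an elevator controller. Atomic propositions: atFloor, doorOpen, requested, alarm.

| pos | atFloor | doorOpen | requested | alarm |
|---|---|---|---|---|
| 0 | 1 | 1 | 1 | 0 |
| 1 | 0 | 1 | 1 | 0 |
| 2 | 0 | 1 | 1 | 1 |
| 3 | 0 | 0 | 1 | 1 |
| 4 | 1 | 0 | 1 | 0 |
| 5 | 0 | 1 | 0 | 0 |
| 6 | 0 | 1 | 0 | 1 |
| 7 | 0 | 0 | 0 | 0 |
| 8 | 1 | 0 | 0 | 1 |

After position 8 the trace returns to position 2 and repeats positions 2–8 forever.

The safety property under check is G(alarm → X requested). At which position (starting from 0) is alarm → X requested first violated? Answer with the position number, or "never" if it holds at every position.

Check alarm → X requested at each position in order: 0 ✓, 1 ✓, 2 ✓, 3 ✓, 4 ✓, 5 ✓.
At position 6 the labels are {alarm, doorOpen} and the next position 7 has {}, so alarm → X requested is false there. This is the first violation.

6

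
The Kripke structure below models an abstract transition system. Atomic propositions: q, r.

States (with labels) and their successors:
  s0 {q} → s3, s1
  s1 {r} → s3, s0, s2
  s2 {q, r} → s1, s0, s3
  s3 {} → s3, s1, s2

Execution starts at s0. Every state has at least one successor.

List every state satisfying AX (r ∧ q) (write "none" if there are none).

States satisfying r ∧ q: {s2}.
States satisfying AX (r ∧ q): ∅.

none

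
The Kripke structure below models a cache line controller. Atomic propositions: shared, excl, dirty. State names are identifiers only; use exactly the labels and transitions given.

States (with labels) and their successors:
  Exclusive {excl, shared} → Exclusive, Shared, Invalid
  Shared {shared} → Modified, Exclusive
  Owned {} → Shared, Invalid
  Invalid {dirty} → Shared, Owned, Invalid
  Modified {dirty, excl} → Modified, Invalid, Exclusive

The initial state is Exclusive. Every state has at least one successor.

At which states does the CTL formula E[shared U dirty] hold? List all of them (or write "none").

{Exclusive, Shared, Invalid, Modified}

States satisfying shared: {Exclusive, Shared}.
States satisfying dirty: {Invalid, Modified}.
States satisfying E[shared U dirty]: {Exclusive, Shared, Invalid, Modified}.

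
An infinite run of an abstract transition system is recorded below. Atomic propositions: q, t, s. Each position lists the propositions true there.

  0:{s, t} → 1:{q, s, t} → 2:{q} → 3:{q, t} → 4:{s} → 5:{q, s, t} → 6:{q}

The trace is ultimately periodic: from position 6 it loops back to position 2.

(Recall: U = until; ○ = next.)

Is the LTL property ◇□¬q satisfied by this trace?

□¬q is false at every position 0..6, so it never becomes true and ◇□¬q fails.

Violated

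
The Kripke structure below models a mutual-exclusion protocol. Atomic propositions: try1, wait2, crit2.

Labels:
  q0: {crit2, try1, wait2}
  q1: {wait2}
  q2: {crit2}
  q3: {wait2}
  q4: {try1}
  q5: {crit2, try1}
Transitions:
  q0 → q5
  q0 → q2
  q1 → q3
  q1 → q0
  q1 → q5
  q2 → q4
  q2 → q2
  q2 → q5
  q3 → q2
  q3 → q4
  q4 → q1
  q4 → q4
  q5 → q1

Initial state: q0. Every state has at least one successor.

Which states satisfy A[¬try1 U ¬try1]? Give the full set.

{q1, q2, q3}

States satisfying ¬try1: {q1, q2, q3}.
States satisfying A[¬try1 U ¬try1]: {q1, q2, q3}.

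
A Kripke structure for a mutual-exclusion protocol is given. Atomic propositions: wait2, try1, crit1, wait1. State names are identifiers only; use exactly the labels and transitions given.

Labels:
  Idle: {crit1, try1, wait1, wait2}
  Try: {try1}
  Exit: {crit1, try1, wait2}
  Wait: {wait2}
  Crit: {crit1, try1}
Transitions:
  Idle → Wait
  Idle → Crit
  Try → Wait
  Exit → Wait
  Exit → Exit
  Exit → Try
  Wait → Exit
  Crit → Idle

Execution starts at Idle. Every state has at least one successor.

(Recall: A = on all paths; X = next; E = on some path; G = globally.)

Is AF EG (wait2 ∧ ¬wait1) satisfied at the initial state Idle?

Does not hold

States satisfying EG (wait2 ∧ ¬wait1): {Exit, Wait}.
States satisfying AF EG (wait2 ∧ ¬wait1): {Try, Exit, Wait}.
There is a path from Idle along which EG (wait2 ∧ ¬wait1) never holds.
Idle ∉ Sat(AF EG (wait2 ∧ ¬wait1)).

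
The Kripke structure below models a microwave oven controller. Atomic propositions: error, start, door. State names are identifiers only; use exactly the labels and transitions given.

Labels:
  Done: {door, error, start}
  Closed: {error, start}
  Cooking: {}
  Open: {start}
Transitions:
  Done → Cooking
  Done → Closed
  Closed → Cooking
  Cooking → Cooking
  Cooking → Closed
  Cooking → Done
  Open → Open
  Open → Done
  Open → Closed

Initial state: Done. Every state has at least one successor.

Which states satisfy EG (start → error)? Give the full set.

States satisfying start → error: {Done, Closed, Cooking}.
States satisfying EG (start → error): {Done, Closed, Cooking}.

{Done, Closed, Cooking}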